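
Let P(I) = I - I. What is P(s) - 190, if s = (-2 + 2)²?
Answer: -190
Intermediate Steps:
s = 0 (s = 0² = 0)
P(I) = 0
P(s) - 190 = 0 - 190 = -190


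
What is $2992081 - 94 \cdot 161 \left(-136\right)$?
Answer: $5050305$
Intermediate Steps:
$2992081 - 94 \cdot 161 \left(-136\right) = 2992081 - 15134 \left(-136\right) = 2992081 - -2058224 = 2992081 + 2058224 = 5050305$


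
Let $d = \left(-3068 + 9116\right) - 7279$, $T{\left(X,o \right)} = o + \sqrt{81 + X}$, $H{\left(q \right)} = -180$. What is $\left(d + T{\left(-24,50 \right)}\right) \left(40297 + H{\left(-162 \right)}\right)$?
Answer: $-47378177 + 40117 \sqrt{57} \approx -4.7075 \cdot 10^{7}$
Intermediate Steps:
$d = -1231$ ($d = 6048 - 7279 = -1231$)
$\left(d + T{\left(-24,50 \right)}\right) \left(40297 + H{\left(-162 \right)}\right) = \left(-1231 + \left(50 + \sqrt{81 - 24}\right)\right) \left(40297 - 180\right) = \left(-1231 + \left(50 + \sqrt{57}\right)\right) 40117 = \left(-1181 + \sqrt{57}\right) 40117 = -47378177 + 40117 \sqrt{57}$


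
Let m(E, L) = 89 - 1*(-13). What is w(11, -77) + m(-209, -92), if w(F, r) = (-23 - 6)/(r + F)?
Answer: 6761/66 ≈ 102.44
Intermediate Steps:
w(F, r) = -29/(F + r)
m(E, L) = 102 (m(E, L) = 89 + 13 = 102)
w(11, -77) + m(-209, -92) = -29/(11 - 77) + 102 = -29/(-66) + 102 = -29*(-1/66) + 102 = 29/66 + 102 = 6761/66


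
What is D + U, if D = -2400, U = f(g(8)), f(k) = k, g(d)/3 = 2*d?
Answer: -2352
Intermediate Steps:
g(d) = 6*d (g(d) = 3*(2*d) = 6*d)
U = 48 (U = 6*8 = 48)
D + U = -2400 + 48 = -2352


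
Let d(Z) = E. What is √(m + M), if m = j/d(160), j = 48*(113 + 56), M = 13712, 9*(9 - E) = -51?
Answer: 2*√431519/11 ≈ 119.44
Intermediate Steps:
E = 44/3 (E = 9 - ⅑*(-51) = 9 + 17/3 = 44/3 ≈ 14.667)
d(Z) = 44/3
j = 8112 (j = 48*169 = 8112)
m = 6084/11 (m = 8112/(44/3) = 8112*(3/44) = 6084/11 ≈ 553.09)
√(m + M) = √(6084/11 + 13712) = √(156916/11) = 2*√431519/11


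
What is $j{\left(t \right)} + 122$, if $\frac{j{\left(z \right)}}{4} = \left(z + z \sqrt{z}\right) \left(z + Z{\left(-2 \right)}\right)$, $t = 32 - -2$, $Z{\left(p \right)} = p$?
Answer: $4474 + 4352 \sqrt{34} \approx 29850.0$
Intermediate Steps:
$t = 34$ ($t = 32 + 2 = 34$)
$j{\left(z \right)} = 4 \left(-2 + z\right) \left(z + z^{\frac{3}{2}}\right)$ ($j{\left(z \right)} = 4 \left(z + z \sqrt{z}\right) \left(z - 2\right) = 4 \left(z + z^{\frac{3}{2}}\right) \left(-2 + z\right) = 4 \left(-2 + z\right) \left(z + z^{\frac{3}{2}}\right)$)
$j{\left(t \right)} + 122 = \left(\left(-8\right) 34 - 8 \cdot 34^{\frac{3}{2}} + 4 \cdot 34^{2} + 4 \cdot 34^{\frac{5}{2}}\right) + 122 = \left(-272 - 8 \cdot 34 \sqrt{34} + 4 \cdot 1156 + 4 \cdot 1156 \sqrt{34}\right) + 122 = \left(-272 - 272 \sqrt{34} + 4624 + 4624 \sqrt{34}\right) + 122 = \left(4352 + 4352 \sqrt{34}\right) + 122 = 4474 + 4352 \sqrt{34}$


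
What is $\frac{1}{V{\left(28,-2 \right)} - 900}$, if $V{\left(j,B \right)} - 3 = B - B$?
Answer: $- \frac{1}{897} \approx -0.0011148$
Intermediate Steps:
$V{\left(j,B \right)} = 3$ ($V{\left(j,B \right)} = 3 + \left(B - B\right) = 3 + 0 = 3$)
$\frac{1}{V{\left(28,-2 \right)} - 900} = \frac{1}{3 - 900} = \frac{1}{-897} = - \frac{1}{897}$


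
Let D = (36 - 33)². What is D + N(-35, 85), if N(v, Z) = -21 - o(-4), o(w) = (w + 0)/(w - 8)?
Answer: -37/3 ≈ -12.333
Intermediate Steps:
o(w) = w/(-8 + w)
N(v, Z) = -64/3 (N(v, Z) = -21 - (-4)/(-8 - 4) = -21 - (-4)/(-12) = -21 - (-4)*(-1)/12 = -21 - 1*⅓ = -21 - ⅓ = -64/3)
D = 9 (D = 3² = 9)
D + N(-35, 85) = 9 - 64/3 = -37/3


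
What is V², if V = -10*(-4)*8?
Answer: 102400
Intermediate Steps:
V = 320 (V = 40*8 = 320)
V² = 320² = 102400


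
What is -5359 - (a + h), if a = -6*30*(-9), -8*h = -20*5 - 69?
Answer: -56001/8 ≈ -7000.1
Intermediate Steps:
h = 169/8 (h = -(-20*5 - 69)/8 = -(-100 - 69)/8 = -⅛*(-169) = 169/8 ≈ 21.125)
a = 1620 (a = -180*(-9) = 1620)
-5359 - (a + h) = -5359 - (1620 + 169/8) = -5359 - 1*13129/8 = -5359 - 13129/8 = -56001/8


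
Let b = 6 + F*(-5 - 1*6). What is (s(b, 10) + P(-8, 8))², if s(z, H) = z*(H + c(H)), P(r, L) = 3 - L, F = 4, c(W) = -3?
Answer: 73441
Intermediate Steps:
b = -38 (b = 6 + 4*(-5 - 1*6) = 6 + 4*(-5 - 6) = 6 + 4*(-11) = 6 - 44 = -38)
s(z, H) = z*(-3 + H) (s(z, H) = z*(H - 3) = z*(-3 + H))
(s(b, 10) + P(-8, 8))² = (-38*(-3 + 10) + (3 - 1*8))² = (-38*7 + (3 - 8))² = (-266 - 5)² = (-271)² = 73441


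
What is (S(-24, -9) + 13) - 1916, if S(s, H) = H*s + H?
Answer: -1696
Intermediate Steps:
S(s, H) = H + H*s
(S(-24, -9) + 13) - 1916 = (-9*(1 - 24) + 13) - 1916 = (-9*(-23) + 13) - 1916 = (207 + 13) - 1916 = 220 - 1916 = -1696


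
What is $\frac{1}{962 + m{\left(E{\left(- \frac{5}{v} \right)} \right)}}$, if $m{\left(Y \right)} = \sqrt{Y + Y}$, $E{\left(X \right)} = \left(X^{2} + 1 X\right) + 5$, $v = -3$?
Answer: $\frac{4329}{4164413} - \frac{3 \sqrt{170}}{8328826} \approx 0.0010348$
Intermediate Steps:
$E{\left(X \right)} = 5 + X + X^{2}$ ($E{\left(X \right)} = \left(X^{2} + X\right) + 5 = \left(X + X^{2}\right) + 5 = 5 + X + X^{2}$)
$m{\left(Y \right)} = \sqrt{2} \sqrt{Y}$ ($m{\left(Y \right)} = \sqrt{2 Y} = \sqrt{2} \sqrt{Y}$)
$\frac{1}{962 + m{\left(E{\left(- \frac{5}{v} \right)} \right)}} = \frac{1}{962 + \sqrt{2} \sqrt{5 - \frac{5}{-3} + \left(- \frac{5}{-3}\right)^{2}}} = \frac{1}{962 + \sqrt{2} \sqrt{5 - - \frac{5}{3} + \left(\left(-5\right) \left(- \frac{1}{3}\right)\right)^{2}}} = \frac{1}{962 + \sqrt{2} \sqrt{5 + \frac{5}{3} + \left(\frac{5}{3}\right)^{2}}} = \frac{1}{962 + \sqrt{2} \sqrt{5 + \frac{5}{3} + \frac{25}{9}}} = \frac{1}{962 + \sqrt{2} \sqrt{\frac{85}{9}}} = \frac{1}{962 + \sqrt{2} \frac{\sqrt{85}}{3}} = \frac{1}{962 + \frac{\sqrt{170}}{3}}$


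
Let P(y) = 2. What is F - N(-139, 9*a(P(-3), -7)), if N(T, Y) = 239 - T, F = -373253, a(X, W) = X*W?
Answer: -373631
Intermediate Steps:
a(X, W) = W*X
F - N(-139, 9*a(P(-3), -7)) = -373253 - (239 - 1*(-139)) = -373253 - (239 + 139) = -373253 - 1*378 = -373253 - 378 = -373631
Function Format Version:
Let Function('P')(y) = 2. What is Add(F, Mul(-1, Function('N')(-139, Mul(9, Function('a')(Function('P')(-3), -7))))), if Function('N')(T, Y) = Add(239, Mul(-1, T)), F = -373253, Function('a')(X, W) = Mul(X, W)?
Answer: -373631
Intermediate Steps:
Function('a')(X, W) = Mul(W, X)
Add(F, Mul(-1, Function('N')(-139, Mul(9, Function('a')(Function('P')(-3), -7))))) = Add(-373253, Mul(-1, Add(239, Mul(-1, -139)))) = Add(-373253, Mul(-1, Add(239, 139))) = Add(-373253, Mul(-1, 378)) = Add(-373253, -378) = -373631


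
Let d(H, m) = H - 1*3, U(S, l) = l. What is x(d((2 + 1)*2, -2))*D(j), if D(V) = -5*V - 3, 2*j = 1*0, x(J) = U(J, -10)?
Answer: 30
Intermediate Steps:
d(H, m) = -3 + H (d(H, m) = H - 3 = -3 + H)
x(J) = -10
j = 0 (j = (1*0)/2 = (1/2)*0 = 0)
D(V) = -3 - 5*V
x(d((2 + 1)*2, -2))*D(j) = -10*(-3 - 5*0) = -10*(-3 + 0) = -10*(-3) = 30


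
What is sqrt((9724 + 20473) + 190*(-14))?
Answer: sqrt(27537) ≈ 165.94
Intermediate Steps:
sqrt((9724 + 20473) + 190*(-14)) = sqrt(30197 - 2660) = sqrt(27537)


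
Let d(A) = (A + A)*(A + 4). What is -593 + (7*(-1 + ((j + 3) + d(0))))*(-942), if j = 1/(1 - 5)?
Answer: -24265/2 ≈ -12133.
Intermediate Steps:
d(A) = 2*A*(4 + A) (d(A) = (2*A)*(4 + A) = 2*A*(4 + A))
j = -1/4 (j = 1/(-4) = -1/4 ≈ -0.25000)
-593 + (7*(-1 + ((j + 3) + d(0))))*(-942) = -593 + (7*(-1 + ((-1/4 + 3) + 2*0*(4 + 0))))*(-942) = -593 + (7*(-1 + (11/4 + 2*0*4)))*(-942) = -593 + (7*(-1 + (11/4 + 0)))*(-942) = -593 + (7*(-1 + 11/4))*(-942) = -593 + (7*(7/4))*(-942) = -593 + (49/4)*(-942) = -593 - 23079/2 = -24265/2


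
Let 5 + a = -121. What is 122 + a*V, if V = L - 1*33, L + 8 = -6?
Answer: 6044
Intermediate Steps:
L = -14 (L = -8 - 6 = -14)
a = -126 (a = -5 - 121 = -126)
V = -47 (V = -14 - 1*33 = -14 - 33 = -47)
122 + a*V = 122 - 126*(-47) = 122 + 5922 = 6044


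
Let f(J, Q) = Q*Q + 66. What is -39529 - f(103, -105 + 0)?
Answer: -50620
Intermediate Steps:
f(J, Q) = 66 + Q**2 (f(J, Q) = Q**2 + 66 = 66 + Q**2)
-39529 - f(103, -105 + 0) = -39529 - (66 + (-105 + 0)**2) = -39529 - (66 + (-105)**2) = -39529 - (66 + 11025) = -39529 - 1*11091 = -39529 - 11091 = -50620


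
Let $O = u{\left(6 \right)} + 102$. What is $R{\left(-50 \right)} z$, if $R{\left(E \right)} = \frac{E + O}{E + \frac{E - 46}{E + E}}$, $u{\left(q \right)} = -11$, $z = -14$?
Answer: $\frac{7175}{613} \approx 11.705$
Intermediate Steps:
$O = 91$ ($O = -11 + 102 = 91$)
$R{\left(E \right)} = \frac{91 + E}{E + \frac{-46 + E}{2 E}}$ ($R{\left(E \right)} = \frac{E + 91}{E + \frac{E - 46}{E + E}} = \frac{91 + E}{E + \frac{-46 + E}{2 E}}$)
$R{\left(-50 \right)} z = 2 \left(-50\right) \frac{1}{-46 - 50 + 2 \left(-50\right)^{2}} \left(91 - 50\right) \left(-14\right) = 2 \left(-50\right) \frac{1}{-46 - 50 + 2 \cdot 2500} \cdot 41 \left(-14\right) = 2 \left(-50\right) \frac{1}{-46 - 50 + 5000} \cdot 41 \left(-14\right) = 2 \left(-50\right) \frac{1}{4904} \cdot 41 \left(-14\right) = \left(- \frac{1025}{1226}\right) \left(-14\right) = \frac{7175}{613}$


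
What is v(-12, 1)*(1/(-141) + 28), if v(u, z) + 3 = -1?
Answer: -15788/141 ≈ -111.97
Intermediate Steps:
v(u, z) = -4 (v(u, z) = -3 - 1 = -4)
v(-12, 1)*(1/(-141) + 28) = -4*(1/(-141) + 28) = -4*(-1/141 + 28) = -4*3947/141 = -15788/141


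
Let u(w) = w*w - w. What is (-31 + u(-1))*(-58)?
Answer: 1682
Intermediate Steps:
u(w) = w**2 - w
(-31 + u(-1))*(-58) = (-31 - (-1 - 1))*(-58) = (-31 - 1*(-2))*(-58) = (-31 + 2)*(-58) = -29*(-58) = 1682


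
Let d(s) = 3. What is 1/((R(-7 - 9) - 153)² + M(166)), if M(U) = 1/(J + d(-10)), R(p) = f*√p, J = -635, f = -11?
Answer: 2858943640/85525859433243 - 597538304*I/28508619811081 ≈ 3.3428e-5 - 2.096e-5*I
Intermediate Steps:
R(p) = -11*√p
M(U) = -1/632 (M(U) = 1/(-635 + 3) = 1/(-632) = -1/632)
1/((R(-7 - 9) - 153)² + M(166)) = 1/((-11*√(-7 - 9) - 153)² - 1/632) = 1/((-44*I - 153)² - 1/632) = 1/((-153 - 44*I)² - 1/632) = 1/(-1/632 + (-153 - 44*I)²)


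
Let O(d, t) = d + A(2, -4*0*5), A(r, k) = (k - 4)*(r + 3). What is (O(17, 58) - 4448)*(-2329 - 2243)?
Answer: 20349972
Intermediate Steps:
A(r, k) = (-4 + k)*(3 + r)
O(d, t) = -20 + d (O(d, t) = d + (-12 - 4*2 + 3*(-4*0*5) + (-4*0*5)*2) = d + (-12 - 8 + 3*(0*5) + (0*5)*2) = d + (-12 - 8 + 3*0 + 0*2) = d + (-12 - 8 + 0 + 0) = d - 20 = -20 + d)
(O(17, 58) - 4448)*(-2329 - 2243) = ((-20 + 17) - 4448)*(-2329 - 2243) = (-3 - 4448)*(-4572) = -4451*(-4572) = 20349972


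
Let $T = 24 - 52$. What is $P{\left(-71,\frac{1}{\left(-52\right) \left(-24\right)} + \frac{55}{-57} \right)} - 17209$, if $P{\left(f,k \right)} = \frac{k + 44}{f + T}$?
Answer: $- \frac{40398941459}{2347488} \approx -17209.0$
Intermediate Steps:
$T = -28$ ($T = 24 - 52 = -28$)
$P{\left(f,k \right)} = \frac{44 + k}{-28 + f}$ ($P{\left(f,k \right)} = \frac{k + 44}{f - 28} = \frac{44 + k}{-28 + f}$)
$P{\left(-71,\frac{1}{\left(-52\right) \left(-24\right)} + \frac{55}{-57} \right)} - 17209 = \frac{44 + \left(\frac{1}{\left(-52\right) \left(-24\right)} + \frac{55}{-57}\right)}{-28 - 71} - 17209 = \frac{44 + \left(\left(- \frac{1}{52}\right) \left(- \frac{1}{24}\right) + 55 \left(- \frac{1}{57}\right)\right)}{-99} - 17209 = - \frac{44 + \left(\frac{1}{1248} - \frac{55}{57}\right)}{99} - 17209 = - \frac{44 - \frac{22861}{23712}}{99} - 17209 = \left(- \frac{1}{99}\right) \frac{1020467}{23712} - 17209 = - \frac{1020467}{2347488} - 17209 = - \frac{40398941459}{2347488}$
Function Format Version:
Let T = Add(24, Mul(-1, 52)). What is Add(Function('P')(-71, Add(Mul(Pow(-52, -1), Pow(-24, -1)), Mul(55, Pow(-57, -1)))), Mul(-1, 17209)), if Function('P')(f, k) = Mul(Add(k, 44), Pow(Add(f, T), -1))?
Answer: Rational(-40398941459, 2347488) ≈ -17209.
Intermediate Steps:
T = -28 (T = Add(24, -52) = -28)
Function('P')(f, k) = Mul(Pow(Add(-28, f), -1), Add(44, k)) (Function('P')(f, k) = Mul(Add(k, 44), Pow(Add(f, -28), -1)) = Mul(Add(44, k), Pow(Add(-28, f), -1)) = Mul(Pow(Add(-28, f), -1), Add(44, k)))
Add(Function('P')(-71, Add(Mul(Pow(-52, -1), Pow(-24, -1)), Mul(55, Pow(-57, -1)))), Mul(-1, 17209)) = Add(Mul(Pow(Add(-28, -71), -1), Add(44, Add(Mul(Pow(-52, -1), Pow(-24, -1)), Mul(55, Pow(-57, -1))))), Mul(-1, 17209)) = Add(Mul(Pow(-99, -1), Add(44, Add(Mul(Rational(-1, 52), Rational(-1, 24)), Mul(55, Rational(-1, 57))))), -17209) = Add(Mul(Rational(-1, 99), Add(44, Add(Rational(1, 1248), Rational(-55, 57)))), -17209) = Add(Mul(Rational(-1, 99), Add(44, Rational(-22861, 23712))), -17209) = Add(Mul(Rational(-1, 99), Rational(1020467, 23712)), -17209) = Add(Rational(-1020467, 2347488), -17209) = Rational(-40398941459, 2347488)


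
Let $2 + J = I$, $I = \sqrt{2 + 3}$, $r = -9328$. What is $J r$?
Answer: $18656 - 9328 \sqrt{5} \approx -2202.0$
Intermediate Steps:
$I = \sqrt{5} \approx 2.2361$
$J = -2 + \sqrt{5} \approx 0.23607$
$J r = \left(-2 + \sqrt{5}\right) \left(-9328\right) = 18656 - 9328 \sqrt{5}$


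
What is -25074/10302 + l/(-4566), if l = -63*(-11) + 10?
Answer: -20288365/7839822 ≈ -2.5879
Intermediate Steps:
l = 703 (l = 693 + 10 = 703)
-25074/10302 + l/(-4566) = -25074/10302 + 703/(-4566) = -25074*1/10302 + 703*(-1/4566) = -4179/1717 - 703/4566 = -20288365/7839822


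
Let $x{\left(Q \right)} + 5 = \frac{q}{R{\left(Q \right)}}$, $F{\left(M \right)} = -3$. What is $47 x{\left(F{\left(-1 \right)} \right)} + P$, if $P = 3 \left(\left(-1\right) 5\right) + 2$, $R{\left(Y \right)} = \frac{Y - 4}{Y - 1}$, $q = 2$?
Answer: $- \frac{1360}{7} \approx -194.29$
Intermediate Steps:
$R{\left(Y \right)} = \frac{-4 + Y}{-1 + Y}$
$x{\left(Q \right)} = -5 + \frac{2 \left(-1 + Q\right)}{-4 + Q}$ ($x{\left(Q \right)} = -5 + \frac{2}{\frac{1}{-1 + Q} \left(-4 + Q\right)} = -5 + 2 \frac{-1 + Q}{-4 + Q} = -5 + \frac{2 \left(-1 + Q\right)}{-4 + Q}$)
$P = -13$ ($P = 3 \left(-5\right) + 2 = -15 + 2 = -13$)
$47 x{\left(F{\left(-1 \right)} \right)} + P = 47 \frac{3 \left(6 - -3\right)}{-4 - 3} - 13 = 47 \frac{3 \left(6 + 3\right)}{-7} - 13 = 47 \cdot 3 \left(- \frac{1}{7}\right) 9 - 13 = 47 \left(- \frac{27}{7}\right) - 13 = - \frac{1269}{7} - 13 = - \frac{1360}{7}$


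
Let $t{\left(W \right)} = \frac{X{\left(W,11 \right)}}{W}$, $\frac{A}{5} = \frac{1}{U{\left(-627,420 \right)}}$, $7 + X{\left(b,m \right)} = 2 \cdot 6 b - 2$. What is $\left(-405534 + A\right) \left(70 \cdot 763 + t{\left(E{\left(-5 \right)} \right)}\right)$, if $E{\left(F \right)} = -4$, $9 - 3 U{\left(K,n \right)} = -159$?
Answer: $- \frac{4853037286603}{224} \approx -2.1665 \cdot 10^{10}$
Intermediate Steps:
$U{\left(K,n \right)} = 56$ ($U{\left(K,n \right)} = 3 - -53 = 3 + 53 = 56$)
$X{\left(b,m \right)} = -9 + 12 b$ ($X{\left(b,m \right)} = -7 + \left(2 \cdot 6 b - 2\right) = -7 + \left(12 b - 2\right) = -7 + \left(-2 + 12 b\right) = -9 + 12 b$)
$A = \frac{5}{56} \approx 0.089286$
$t{\left(W \right)} = \frac{-9 + 12 W}{W}$
$\left(-405534 + A\right) \left(70 \cdot 763 + t{\left(E{\left(-5 \right)} \right)}\right) = \left(-405534 + \frac{5}{56}\right) \left(70 \cdot 763 + \left(12 - \frac{9}{-4}\right)\right) = - \frac{22709899 \left(53410 + \left(12 - - \frac{9}{4}\right)\right)}{56} = - \frac{22709899 \left(53410 + \left(12 + \frac{9}{4}\right)\right)}{56} = - \frac{22709899 \left(53410 + \frac{57}{4}\right)}{56} = \left(- \frac{22709899}{56}\right) \frac{213697}{4} = - \frac{4853037286603}{224}$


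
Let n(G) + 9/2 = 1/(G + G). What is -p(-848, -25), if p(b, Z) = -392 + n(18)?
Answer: 14273/36 ≈ 396.47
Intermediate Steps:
n(G) = -9/2 + 1/(2*G) (n(G) = -9/2 + 1/(G + G) = -9/2 + 1/(2*G))
p(b, Z) = -14273/36 (p(b, Z) = -392 + (1/2)*(1 - 9*18)/18 = -392 + (1/2)*(1/18)*(1 - 162) = -392 + (1/2)*(1/18)*(-161) = -392 - 161/36 = -14273/36)
-p(-848, -25) = -1*(-14273/36) = 14273/36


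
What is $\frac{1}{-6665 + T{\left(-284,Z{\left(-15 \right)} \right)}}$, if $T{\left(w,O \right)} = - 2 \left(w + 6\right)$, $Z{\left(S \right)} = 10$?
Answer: $- \frac{1}{6109} \approx -0.00016369$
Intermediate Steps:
$T{\left(w,O \right)} = -12 - 2 w$ ($T{\left(w,O \right)} = - 2 \left(6 + w\right) = -12 - 2 w$)
$\frac{1}{-6665 + T{\left(-284,Z{\left(-15 \right)} \right)}} = \frac{1}{-6665 - -556} = \frac{1}{-6665 + \left(-12 + 568\right)} = \frac{1}{-6665 + 556} = \frac{1}{-6109} = - \frac{1}{6109}$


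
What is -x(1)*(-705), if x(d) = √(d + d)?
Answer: 705*√2 ≈ 997.02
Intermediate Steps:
x(d) = √2*√d (x(d) = √(2*d) = √2*√d)
-x(1)*(-705) = -√2*√1*(-705) = -√2*1*(-705) = -√2*(-705) = -(-705)*√2 = 705*√2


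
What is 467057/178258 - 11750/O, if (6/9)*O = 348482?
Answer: 242046904711/93179556534 ≈ 2.5976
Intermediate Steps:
O = 522723 (O = (3/2)*348482 = 522723)
467057/178258 - 11750/O = 467057/178258 - 11750/522723 = 242046904711/93179556534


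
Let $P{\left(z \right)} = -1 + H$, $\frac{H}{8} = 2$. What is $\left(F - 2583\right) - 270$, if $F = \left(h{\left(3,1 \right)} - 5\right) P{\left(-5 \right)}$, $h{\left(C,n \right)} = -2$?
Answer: $-2958$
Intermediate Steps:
$H = 16$ ($H = 8 \cdot 2 = 16$)
$P{\left(z \right)} = 15$ ($P{\left(z \right)} = -1 + 16 = 15$)
$F = -105$ ($F = \left(-2 - 5\right) 15 = \left(-7\right) 15 = -105$)
$\left(F - 2583\right) - 270 = \left(-105 - 2583\right) - 270 = -2688 - 270 = -2958$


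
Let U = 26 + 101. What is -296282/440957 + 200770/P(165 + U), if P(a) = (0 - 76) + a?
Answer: 44233469989/47623356 ≈ 928.82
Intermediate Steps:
U = 127
P(a) = -76 + a
-296282/440957 + 200770/P(165 + U) = -296282/440957 + 200770/(-76 + (165 + 127)) = -296282*1/440957 + 200770/(-76 + 292) = -296282/440957 + 200770/216 = -296282/440957 + 200770*(1/216) = -296282/440957 + 100385/108 = 44233469989/47623356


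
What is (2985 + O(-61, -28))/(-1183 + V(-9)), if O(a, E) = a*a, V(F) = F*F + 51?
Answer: -6706/1051 ≈ -6.3806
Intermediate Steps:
V(F) = 51 + F² (V(F) = F² + 51 = 51 + F²)
O(a, E) = a²
(2985 + O(-61, -28))/(-1183 + V(-9)) = (2985 + (-61)²)/(-1183 + (51 + (-9)²)) = (2985 + 3721)/(-1183 + (51 + 81)) = 6706/(-1183 + 132) = 6706/(-1051) = 6706*(-1/1051) = -6706/1051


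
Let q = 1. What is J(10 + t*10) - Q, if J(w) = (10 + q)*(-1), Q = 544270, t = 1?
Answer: -544281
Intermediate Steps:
J(w) = -11 (J(w) = (10 + 1)*(-1) = 11*(-1) = -11)
J(10 + t*10) - Q = -11 - 1*544270 = -11 - 544270 = -544281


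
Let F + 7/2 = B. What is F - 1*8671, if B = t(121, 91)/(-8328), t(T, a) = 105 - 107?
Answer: -36120617/4164 ≈ -8674.5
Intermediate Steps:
t(T, a) = -2
B = 1/4164 (B = -2/(-8328) = -2*(-1/8328) = 1/4164 ≈ 0.00024015)
F = -14573/4164 (F = -7/2 + 1/4164 = -14573/4164 ≈ -3.4998)
F - 1*8671 = -14573/4164 - 1*8671 = -14573/4164 - 8671 = -36120617/4164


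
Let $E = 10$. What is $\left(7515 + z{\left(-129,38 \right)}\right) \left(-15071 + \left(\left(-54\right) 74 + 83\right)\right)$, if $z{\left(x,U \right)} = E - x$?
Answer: $-145303536$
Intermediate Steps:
$z{\left(x,U \right)} = 10 - x$
$\left(7515 + z{\left(-129,38 \right)}\right) \left(-15071 + \left(\left(-54\right) 74 + 83\right)\right) = \left(7515 + \left(10 - -129\right)\right) \left(-15071 + \left(\left(-54\right) 74 + 83\right)\right) = \left(7515 + \left(10 + 129\right)\right) \left(-15071 + \left(-3996 + 83\right)\right) = \left(7515 + 139\right) \left(-15071 - 3913\right) = 7654 \left(-18984\right) = -145303536$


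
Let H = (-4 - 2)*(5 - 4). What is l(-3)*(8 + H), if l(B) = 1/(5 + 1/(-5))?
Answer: 5/12 ≈ 0.41667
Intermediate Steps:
l(B) = 5/24 (l(B) = 1/(5 - ⅕) = 1/(24/5) = 5/24)
H = -6 (H = -6*1 = -6)
l(-3)*(8 + H) = 5*(8 - 6)/24 = (5/24)*2 = 5/12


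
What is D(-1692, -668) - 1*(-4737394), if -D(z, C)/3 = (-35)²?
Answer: 4733719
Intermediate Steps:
D(z, C) = -3675 (D(z, C) = -3*(-35)² = -3*1225 = -3675)
D(-1692, -668) - 1*(-4737394) = -3675 - 1*(-4737394) = -3675 + 4737394 = 4733719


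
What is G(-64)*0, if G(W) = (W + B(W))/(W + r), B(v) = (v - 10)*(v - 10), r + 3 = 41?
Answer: 0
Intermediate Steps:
r = 38 (r = -3 + 41 = 38)
B(v) = (-10 + v)² (B(v) = (-10 + v)*(-10 + v) = (-10 + v)²)
G(W) = (W + (-10 + W)²)/(38 + W) (G(W) = (W + (-10 + W)²)/(W + 38) = (W + (-10 + W)²)/(38 + W))
G(-64)*0 = ((-64 + (-10 - 64)²)/(38 - 64))*0 = ((-64 + (-74)²)/(-26))*0 = -(-64 + 5476)/26*0 = -1/26*5412*0 = -2706/13*0 = 0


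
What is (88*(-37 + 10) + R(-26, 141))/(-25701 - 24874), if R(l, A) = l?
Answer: 2402/50575 ≈ 0.047494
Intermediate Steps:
(88*(-37 + 10) + R(-26, 141))/(-25701 - 24874) = (88*(-37 + 10) - 26)/(-25701 - 24874) = (88*(-27) - 26)/(-50575) = (-2376 - 26)*(-1/50575) = -2402*(-1/50575) = 2402/50575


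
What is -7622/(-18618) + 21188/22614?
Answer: 47236841/35085621 ≈ 1.3463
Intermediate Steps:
-7622/(-18618) + 21188/22614 = -7622*(-1/18618) + 21188*(1/22614) = 3811/9309 + 10594/11307 = 47236841/35085621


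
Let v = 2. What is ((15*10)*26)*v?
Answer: 7800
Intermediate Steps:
((15*10)*26)*v = ((15*10)*26)*2 = (150*26)*2 = 3900*2 = 7800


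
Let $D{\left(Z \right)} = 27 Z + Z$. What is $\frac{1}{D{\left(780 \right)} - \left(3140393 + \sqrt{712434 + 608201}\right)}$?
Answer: $- \frac{3118553}{9725371493174} + \frac{\sqrt{1320635}}{9725371493174} \approx -3.2054 \cdot 10^{-7}$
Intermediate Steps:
$D{\left(Z \right)} = 28 Z$
$\frac{1}{D{\left(780 \right)} - \left(3140393 + \sqrt{712434 + 608201}\right)} = \frac{1}{28 \cdot 780 - \left(3140393 + \sqrt{712434 + 608201}\right)} = \frac{1}{21840 - \left(3140393 + \sqrt{1320635}\right)} = \frac{1}{-3118553 - \sqrt{1320635}}$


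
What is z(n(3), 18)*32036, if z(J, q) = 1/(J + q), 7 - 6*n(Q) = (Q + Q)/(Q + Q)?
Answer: 32036/19 ≈ 1686.1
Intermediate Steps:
n(Q) = 1 (n(Q) = 7/6 - (Q + Q)/(6*(Q + Q)) = 7/6 - 2*Q/(6*(2*Q)) = 7/6 - 2*Q*1/(2*Q)/6 = 7/6 - ⅙*1 = 7/6 - ⅙ = 1)
z(n(3), 18)*32036 = 32036/(1 + 18) = 32036/19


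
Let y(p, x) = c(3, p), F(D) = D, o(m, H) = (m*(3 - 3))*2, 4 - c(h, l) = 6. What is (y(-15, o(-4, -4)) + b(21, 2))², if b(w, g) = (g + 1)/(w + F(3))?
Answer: 225/64 ≈ 3.5156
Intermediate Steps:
c(h, l) = -2 (c(h, l) = 4 - 1*6 = 4 - 6 = -2)
o(m, H) = 0 (o(m, H) = (m*0)*2 = 0*2 = 0)
y(p, x) = -2
b(w, g) = (1 + g)/(3 + w) (b(w, g) = (g + 1)/(w + 3) = (1 + g)/(3 + w))
(y(-15, o(-4, -4)) + b(21, 2))² = (-2 + (1 + 2)/(3 + 21))² = (-2 + 3/24)² = (-2 + (1/24)*3)² = (-2 + ⅛)² = (-15/8)² = 225/64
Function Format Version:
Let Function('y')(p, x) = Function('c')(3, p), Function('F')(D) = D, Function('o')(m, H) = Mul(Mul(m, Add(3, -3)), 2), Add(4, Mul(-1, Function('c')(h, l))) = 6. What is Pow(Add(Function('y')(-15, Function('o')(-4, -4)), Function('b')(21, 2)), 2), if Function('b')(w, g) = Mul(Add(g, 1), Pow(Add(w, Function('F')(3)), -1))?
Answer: Rational(225, 64) ≈ 3.5156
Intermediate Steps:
Function('c')(h, l) = -2 (Function('c')(h, l) = Add(4, Mul(-1, 6)) = Add(4, -6) = -2)
Function('o')(m, H) = 0 (Function('o')(m, H) = Mul(Mul(m, 0), 2) = Mul(0, 2) = 0)
Function('y')(p, x) = -2
Function('b')(w, g) = Mul(Pow(Add(3, w), -1), Add(1, g)) (Function('b')(w, g) = Mul(Add(g, 1), Pow(Add(w, 3), -1)) = Mul(Add(1, g), Pow(Add(3, w), -1)) = Mul(Pow(Add(3, w), -1), Add(1, g)))
Pow(Add(Function('y')(-15, Function('o')(-4, -4)), Function('b')(21, 2)), 2) = Pow(Add(-2, Mul(Pow(Add(3, 21), -1), Add(1, 2))), 2) = Pow(Add(-2, Mul(Pow(24, -1), 3)), 2) = Pow(Add(-2, Mul(Rational(1, 24), 3)), 2) = Pow(Add(-2, Rational(1, 8)), 2) = Pow(Rational(-15, 8), 2) = Rational(225, 64)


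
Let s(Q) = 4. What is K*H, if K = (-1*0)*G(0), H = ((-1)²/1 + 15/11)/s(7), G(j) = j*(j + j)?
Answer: 0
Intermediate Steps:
G(j) = 2*j² (G(j) = j*(2*j) = 2*j²)
H = 13/22 (H = ((-1)²/1 + 15/11)/4 = (1*1 + 15*(1/11))*(¼) = (1 + 15/11)*(¼) = (26/11)*(¼) = 13/22 ≈ 0.59091)
K = 0 (K = (-1*0)*(2*0²) = 0*(2*0) = 0*0 = 0)
K*H = 0*(13/22) = 0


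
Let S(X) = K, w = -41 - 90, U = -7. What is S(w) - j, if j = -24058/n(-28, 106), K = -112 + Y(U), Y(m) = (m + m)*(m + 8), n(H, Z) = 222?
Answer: -1957/111 ≈ -17.631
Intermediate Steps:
Y(m) = 2*m*(8 + m) (Y(m) = (2*m)*(8 + m) = 2*m*(8 + m))
K = -126 (K = -112 + 2*(-7)*(8 - 7) = -112 + 2*(-7)*1 = -112 - 14 = -126)
w = -131
S(X) = -126
j = -12029/111 (j = -24058/222 = -24058*1/222 = -12029/111 ≈ -108.37)
S(w) - j = -126 - 1*(-12029/111) = -126 + 12029/111 = -1957/111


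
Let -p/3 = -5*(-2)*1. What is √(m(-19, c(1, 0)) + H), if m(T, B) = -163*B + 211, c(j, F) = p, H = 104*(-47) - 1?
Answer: 2*√53 ≈ 14.560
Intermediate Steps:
p = -30 (p = -3*(-5*(-2)) = -30 ≈ -30.000)
H = -4889 (H = -4888 - 1 = -4889)
c(j, F) = -30
m(T, B) = 211 - 163*B
√(m(-19, c(1, 0)) + H) = √((211 - 163*(-30)) - 4889) = √((211 + 4890) - 4889) = √(5101 - 4889) = √212 = 2*√53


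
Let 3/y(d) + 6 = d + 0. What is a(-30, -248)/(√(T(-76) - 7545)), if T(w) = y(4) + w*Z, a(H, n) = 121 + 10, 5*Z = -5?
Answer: -131*I*√29882/14941 ≈ -1.5156*I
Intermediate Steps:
Z = -1 (Z = (⅕)*(-5) = -1)
y(d) = 3/(-6 + d) (y(d) = 3/(-6 + (d + 0)) = 3/(-6 + d))
a(H, n) = 131
T(w) = -3/2 - w (T(w) = 3/(-6 + 4) + w*(-1) = 3/(-2) - w = 3*(-½) - w = -3/2 - w)
a(-30, -248)/(√(T(-76) - 7545)) = 131/(√((-3/2 - 1*(-76)) - 7545)) = 131/(√((-3/2 + 76) - 7545)) = 131/(√(149/2 - 7545)) = 131/(√(-14941/2)) = 131/((I*√29882/2)) = 131*(-I*√29882/14941) = -131*I*√29882/14941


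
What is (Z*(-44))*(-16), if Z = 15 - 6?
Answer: 6336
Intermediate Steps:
Z = 9
(Z*(-44))*(-16) = (9*(-44))*(-16) = -396*(-16) = 6336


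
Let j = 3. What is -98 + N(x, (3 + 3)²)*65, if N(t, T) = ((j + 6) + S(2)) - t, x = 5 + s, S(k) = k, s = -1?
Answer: 357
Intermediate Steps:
x = 4 (x = 5 - 1 = 4)
N(t, T) = 11 - t (N(t, T) = ((3 + 6) + 2) - t = (9 + 2) - t = 11 - t)
-98 + N(x, (3 + 3)²)*65 = -98 + (11 - 1*4)*65 = -98 + (11 - 4)*65 = -98 + 7*65 = -98 + 455 = 357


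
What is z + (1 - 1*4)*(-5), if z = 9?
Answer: 24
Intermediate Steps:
z + (1 - 1*4)*(-5) = 9 + (1 - 1*4)*(-5) = 9 + (1 - 4)*(-5) = 9 - 3*(-5) = 9 + 15 = 24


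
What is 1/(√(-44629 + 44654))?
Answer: ⅕ ≈ 0.20000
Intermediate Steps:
1/(√(-44629 + 44654)) = 1/(√25) = 1/5 = ⅕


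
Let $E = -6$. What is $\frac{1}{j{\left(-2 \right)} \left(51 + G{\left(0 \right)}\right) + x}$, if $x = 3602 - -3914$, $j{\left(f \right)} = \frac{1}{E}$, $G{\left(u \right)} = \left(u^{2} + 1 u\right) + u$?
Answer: $\frac{2}{15015} \approx 0.0001332$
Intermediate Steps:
$G{\left(u \right)} = u^{2} + 2 u$ ($G{\left(u \right)} = \left(u^{2} + u\right) + u = \left(u + u^{2}\right) + u = u^{2} + 2 u$)
$j{\left(f \right)} = - \frac{1}{6}$ ($j{\left(f \right)} = \frac{1}{-6} = - \frac{1}{6}$)
$x = 7516$ ($x = 3602 + 3914 = 7516$)
$\frac{1}{j{\left(-2 \right)} \left(51 + G{\left(0 \right)}\right) + x} = \frac{1}{- \frac{51 + 0 \left(2 + 0\right)}{6} + 7516} = \frac{1}{- \frac{51 + 0 \cdot 2}{6} + 7516} = \frac{1}{- \frac{51 + 0}{6} + 7516} = \frac{1}{\left(- \frac{1}{6}\right) 51 + 7516} = \frac{1}{- \frac{17}{2} + 7516} = \frac{1}{\frac{15015}{2}} = \frac{2}{15015}$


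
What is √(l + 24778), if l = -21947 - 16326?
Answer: I*√13495 ≈ 116.17*I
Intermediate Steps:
l = -38273
√(l + 24778) = √(-38273 + 24778) = √(-13495) = I*√13495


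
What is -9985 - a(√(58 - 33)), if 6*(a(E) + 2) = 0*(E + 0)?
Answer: -9983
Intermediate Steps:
a(E) = -2 (a(E) = -2 + (0*(E + 0))/6 = -2 + (0*E)/6 = -2 + (⅙)*0 = -2 + 0 = -2)
-9985 - a(√(58 - 33)) = -9985 - 1*(-2) = -9985 + 2 = -9983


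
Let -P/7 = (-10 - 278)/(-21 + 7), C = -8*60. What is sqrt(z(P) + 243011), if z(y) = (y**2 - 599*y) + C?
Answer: sqrt(349523) ≈ 591.21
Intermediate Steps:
C = -480
P = -144 (P = -7*(-10 - 278)/(-21 + 7) = -(-2016)/(-14) = -(-2016)*(-1)/14 = -7*144/7 = -144)
z(y) = -480 + y**2 - 599*y (z(y) = (y**2 - 599*y) - 480 = -480 + y**2 - 599*y)
sqrt(z(P) + 243011) = sqrt((-480 + (-144)**2 - 599*(-144)) + 243011) = sqrt((-480 + 20736 + 86256) + 243011) = sqrt(106512 + 243011) = sqrt(349523)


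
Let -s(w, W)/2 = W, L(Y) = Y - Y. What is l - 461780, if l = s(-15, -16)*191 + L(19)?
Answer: -455668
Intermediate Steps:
L(Y) = 0
s(w, W) = -2*W
l = 6112 (l = -2*(-16)*191 + 0 = 32*191 + 0 = 6112 + 0 = 6112)
l - 461780 = 6112 - 461780 = -455668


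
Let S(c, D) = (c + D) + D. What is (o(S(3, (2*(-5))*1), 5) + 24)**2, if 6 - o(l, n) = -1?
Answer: 961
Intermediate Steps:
S(c, D) = c + 2*D (S(c, D) = (D + c) + D = c + 2*D)
o(l, n) = 7 (o(l, n) = 6 - 1*(-1) = 6 + 1 = 7)
(o(S(3, (2*(-5))*1), 5) + 24)**2 = (7 + 24)**2 = 31**2 = 961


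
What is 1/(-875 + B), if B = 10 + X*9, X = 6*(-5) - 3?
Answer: -1/1162 ≈ -0.00086058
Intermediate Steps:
X = -33 (X = -30 - 3 = -33)
B = -287 (B = 10 - 33*9 = 10 - 297 = -287)
1/(-875 + B) = 1/(-875 - 287) = 1/(-1162) = -1/1162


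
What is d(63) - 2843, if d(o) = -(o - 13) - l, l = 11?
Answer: -2904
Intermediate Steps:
d(o) = 2 - o (d(o) = -(o - 13) - 1*11 = -(-13 + o) - 11 = (13 - o) - 11 = 2 - o)
d(63) - 2843 = (2 - 1*63) - 2843 = (2 - 63) - 2843 = -61 - 2843 = -2904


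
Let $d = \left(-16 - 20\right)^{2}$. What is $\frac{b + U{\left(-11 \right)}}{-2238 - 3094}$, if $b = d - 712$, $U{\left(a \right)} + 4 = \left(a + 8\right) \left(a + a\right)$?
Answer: $- \frac{323}{2666} \approx -0.12116$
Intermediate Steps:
$d = 1296$ ($d = \left(-36\right)^{2} = 1296$)
$U{\left(a \right)} = -4 + 2 a \left(8 + a\right)$ ($U{\left(a \right)} = -4 + \left(a + 8\right) \left(a + a\right) = -4 + \left(8 + a\right) 2 a = -4 + 2 a \left(8 + a\right)$)
$b = 584$ ($b = 1296 - 712 = 584$)
$\frac{b + U{\left(-11 \right)}}{-2238 - 3094} = \frac{584 + \left(-4 + 2 \left(-11\right)^{2} + 16 \left(-11\right)\right)}{-2238 - 3094} = \frac{584 - -62}{-5332} = \left(584 - -62\right) \left(- \frac{1}{5332}\right) = \left(584 + 62\right) \left(- \frac{1}{5332}\right) = 646 \left(- \frac{1}{5332}\right) = - \frac{323}{2666}$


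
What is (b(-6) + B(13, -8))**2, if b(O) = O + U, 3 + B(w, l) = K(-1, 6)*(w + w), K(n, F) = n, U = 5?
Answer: 900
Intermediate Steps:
B(w, l) = -3 - 2*w (B(w, l) = -3 - (w + w) = -3 - 2*w)
b(O) = 5 + O (b(O) = O + 5 = 5 + O)
(b(-6) + B(13, -8))**2 = ((5 - 6) + (-3 - 2*13))**2 = (-1 + (-3 - 26))**2 = (-1 - 29)**2 = (-30)**2 = 900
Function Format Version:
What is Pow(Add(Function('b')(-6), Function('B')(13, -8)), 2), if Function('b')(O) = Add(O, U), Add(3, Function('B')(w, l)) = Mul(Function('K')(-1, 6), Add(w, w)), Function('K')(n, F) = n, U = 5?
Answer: 900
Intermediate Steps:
Function('B')(w, l) = Add(-3, Mul(-2, w)) (Function('B')(w, l) = Add(-3, Mul(-1, Add(w, w))) = Add(-3, Mul(-1, Mul(2, w))) = Add(-3, Mul(-2, w)))
Function('b')(O) = Add(5, O) (Function('b')(O) = Add(O, 5) = Add(5, O))
Pow(Add(Function('b')(-6), Function('B')(13, -8)), 2) = Pow(Add(Add(5, -6), Add(-3, Mul(-2, 13))), 2) = Pow(Add(-1, Add(-3, -26)), 2) = Pow(Add(-1, -29), 2) = Pow(-30, 2) = 900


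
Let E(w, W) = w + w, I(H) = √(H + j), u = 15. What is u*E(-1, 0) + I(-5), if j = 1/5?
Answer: -30 + 2*I*√30/5 ≈ -30.0 + 2.1909*I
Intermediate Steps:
j = ⅕ ≈ 0.20000
I(H) = √(⅕ + H) (I(H) = √(H + ⅕) = √(⅕ + H))
E(w, W) = 2*w
u*E(-1, 0) + I(-5) = 15*(2*(-1)) + √(5 + 25*(-5))/5 = 15*(-2) + √(5 - 125)/5 = -30 + √(-120)/5 = -30 + (2*I*√30)/5 = -30 + 2*I*√30/5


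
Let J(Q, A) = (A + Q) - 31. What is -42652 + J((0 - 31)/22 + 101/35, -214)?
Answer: -33029553/770 ≈ -42896.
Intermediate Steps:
J(Q, A) = -31 + A + Q
-42652 + J((0 - 31)/22 + 101/35, -214) = -42652 + (-31 - 214 + ((0 - 31)/22 + 101/35)) = -42652 + (-31 - 214 + (-31*1/22 + 101*(1/35))) = -42652 + (-31 - 214 + (-31/22 + 101/35)) = -42652 + (-31 - 214 + 1137/770) = -42652 - 187513/770 = -33029553/770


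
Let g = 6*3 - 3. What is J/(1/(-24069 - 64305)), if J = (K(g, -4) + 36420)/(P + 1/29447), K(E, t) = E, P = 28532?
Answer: -18963318460086/168036361 ≈ -1.1285e+5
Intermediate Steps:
g = 15 (g = 18 - 3 = 15)
J = 214580289/168036361 (J = (15 + 36420)/(28532 + 1/29447) = 36435/(28532 + 1/29447) = 36435/(840181805/29447) = 36435*(29447/840181805) = 214580289/168036361 ≈ 1.2770)
J/(1/(-24069 - 64305)) = 214580289/(168036361*(1/(-24069 - 64305))) = 214580289/(168036361*(1/(-88374))) = 214580289/(168036361*(-1/88374)) = (214580289/168036361)*(-88374) = -18963318460086/168036361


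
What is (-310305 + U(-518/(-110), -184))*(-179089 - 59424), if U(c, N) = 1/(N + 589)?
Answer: 29974769229812/405 ≈ 7.4012e+10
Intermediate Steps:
U(c, N) = 1/(589 + N)
(-310305 + U(-518/(-110), -184))*(-179089 - 59424) = (-310305 + 1/(589 - 184))*(-179089 - 59424) = (-310305 + 1/405)*(-238513) = -125673524/405*(-238513) = 29974769229812/405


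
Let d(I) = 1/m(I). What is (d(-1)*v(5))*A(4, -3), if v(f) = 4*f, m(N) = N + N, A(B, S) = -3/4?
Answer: 15/2 ≈ 7.5000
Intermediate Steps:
A(B, S) = -¾ (A(B, S) = -3*¼ = -¾)
m(N) = 2*N
d(I) = 1/(2*I)
(d(-1)*v(5))*A(4, -3) = (((½)/(-1))*(4*5))*(-¾) = (((½)*(-1))*20)*(-¾) = -½*20*(-¾) = -10*(-¾) = 15/2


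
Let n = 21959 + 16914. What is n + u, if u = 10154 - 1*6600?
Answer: 42427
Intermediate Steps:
n = 38873
u = 3554 (u = 10154 - 6600 = 3554)
n + u = 38873 + 3554 = 42427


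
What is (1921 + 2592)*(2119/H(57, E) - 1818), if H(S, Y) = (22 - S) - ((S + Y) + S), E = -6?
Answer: -90986593/11 ≈ -8.2715e+6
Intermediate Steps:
H(S, Y) = 22 - Y - 3*S (H(S, Y) = (22 - S) - (Y + 2*S) = (22 - S) + (-Y - 2*S) = 22 - Y - 3*S)
(1921 + 2592)*(2119/H(57, E) - 1818) = (1921 + 2592)*(2119/(22 - 1*(-6) - 3*57) - 1818) = 4513*(2119/(22 + 6 - 171) - 1818) = 4513*(2119/(-143) - 1818) = 4513*(2119*(-1/143) - 1818) = 4513*(-163/11 - 1818) = 4513*(-20161/11) = -90986593/11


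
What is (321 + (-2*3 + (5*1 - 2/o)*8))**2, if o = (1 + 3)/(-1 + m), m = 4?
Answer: 117649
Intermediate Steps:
o = 4/3 (o = (1 + 3)/(-1 + 4) = 4/3 ≈ 1.3333)
(321 + (-2*3 + (5*1 - 2/o)*8))**2 = (321 + (-2*3 + (5*1 - 2/4/3)*8))**2 = (321 + (-6 + (5 - 2*3/4)*8))**2 = (321 + (-6 + (5 - 3/2)*8))**2 = (321 + (-6 + (7/2)*8))**2 = (321 + (-6 + 28))**2 = (321 + 22)**2 = 343**2 = 117649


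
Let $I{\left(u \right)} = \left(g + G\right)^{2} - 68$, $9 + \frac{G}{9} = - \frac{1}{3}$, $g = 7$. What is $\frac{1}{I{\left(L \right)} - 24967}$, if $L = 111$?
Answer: $- \frac{1}{19106} \approx -5.234 \cdot 10^{-5}$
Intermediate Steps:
$G = -84$ ($G = -81 + 9 \left(- \frac{1}{3}\right) = -81 - 3 = -84$)
$I{\left(u \right)} = 5861$ ($I{\left(u \right)} = \left(7 - 84\right)^{2} - 68 = \left(-77\right)^{2} - 68 = 5929 - 68 = 5861$)
$\frac{1}{I{\left(L \right)} - 24967} = \frac{1}{5861 - 24967} = \frac{1}{-19106} = - \frac{1}{19106}$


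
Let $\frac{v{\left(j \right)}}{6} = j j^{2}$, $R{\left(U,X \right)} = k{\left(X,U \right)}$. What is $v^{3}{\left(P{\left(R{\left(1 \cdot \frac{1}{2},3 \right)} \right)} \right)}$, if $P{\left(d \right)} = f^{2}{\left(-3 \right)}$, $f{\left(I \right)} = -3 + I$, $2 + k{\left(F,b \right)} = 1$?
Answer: $21936950640377856$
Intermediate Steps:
$k{\left(F,b \right)} = -1$ ($k{\left(F,b \right)} = -2 + 1 = -1$)
$R{\left(U,X \right)} = -1$
$P{\left(d \right)} = 36$ ($P{\left(d \right)} = \left(-3 - 3\right)^{2} = \left(-6\right)^{2} = 36$)
$v{\left(j \right)} = 6 j^{3}$ ($v{\left(j \right)} = 6 j j^{2} = 6 j^{3}$)
$v^{3}{\left(P{\left(R{\left(1 \cdot \frac{1}{2},3 \right)} \right)} \right)} = \left(6 \cdot 36^{3}\right)^{3} = \left(6 \cdot 46656\right)^{3} = 279936^{3} = 21936950640377856$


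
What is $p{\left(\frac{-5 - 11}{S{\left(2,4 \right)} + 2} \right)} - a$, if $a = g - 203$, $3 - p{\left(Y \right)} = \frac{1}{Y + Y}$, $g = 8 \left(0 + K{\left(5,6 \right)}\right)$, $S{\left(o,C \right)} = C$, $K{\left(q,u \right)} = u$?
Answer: $\frac{2531}{16} \approx 158.19$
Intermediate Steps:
$g = 48$ ($g = 8 \left(0 + 6\right) = 8 \cdot 6 = 48$)
$p{\left(Y \right)} = 3 - \frac{1}{2 Y}$ ($p{\left(Y \right)} = 3 - \frac{1}{Y + Y} = 3 - \frac{1}{2 Y}$)
$a = -155$ ($a = 48 - 203 = -155$)
$p{\left(\frac{-5 - 11}{S{\left(2,4 \right)} + 2} \right)} - a = \left(3 - \frac{1}{2 \frac{-5 - 11}{4 + 2}}\right) - -155 = \left(3 - \frac{1}{2 \left(- \frac{16}{6}\right)}\right) + 155 = \left(3 - \frac{1}{2 \left(\left(-16\right) \frac{1}{6}\right)}\right) + 155 = \left(3 - \frac{1}{2 \left(- \frac{8}{3}\right)}\right) + 155 = \left(3 - - \frac{3}{16}\right) + 155 = \left(3 + \frac{3}{16}\right) + 155 = \frac{51}{16} + 155 = \frac{2531}{16}$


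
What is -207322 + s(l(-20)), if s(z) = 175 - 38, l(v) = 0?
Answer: -207185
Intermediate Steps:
s(z) = 137
-207322 + s(l(-20)) = -207322 + 137 = -207185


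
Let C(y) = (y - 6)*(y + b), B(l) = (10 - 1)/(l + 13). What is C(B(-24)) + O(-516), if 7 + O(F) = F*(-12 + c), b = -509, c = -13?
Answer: 1980653/121 ≈ 16369.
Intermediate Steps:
O(F) = -7 - 25*F (O(F) = -7 + F*(-12 - 13) = -7 + F*(-25) = -7 - 25*F)
B(l) = 9/(13 + l)
C(y) = (-509 + y)*(-6 + y) (C(y) = (y - 6)*(y - 509) = (-6 + y)*(-509 + y) = (-509 + y)*(-6 + y))
C(B(-24)) + O(-516) = (3054 + (9/(13 - 24))² - 4635/(13 - 24)) + (-7 - 25*(-516)) = (3054 + (9/(-11))² - 4635/(-11)) + (-7 + 12900) = (3054 + (9*(-1/11))² - 4635*(-1)/11) + 12893 = (3054 + (-9/11)² - 515*(-9/11)) + 12893 = (3054 + 81/121 + 4635/11) + 12893 = 420600/121 + 12893 = 1980653/121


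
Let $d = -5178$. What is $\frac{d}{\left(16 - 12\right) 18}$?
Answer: $- \frac{863}{12} \approx -71.917$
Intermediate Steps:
$\frac{d}{\left(16 - 12\right) 18} = - \frac{5178}{\left(16 - 12\right) 18} = - \frac{5178}{4 \cdot 18} = - \frac{5178}{72} = \left(-5178\right) \frac{1}{72} = - \frac{863}{12}$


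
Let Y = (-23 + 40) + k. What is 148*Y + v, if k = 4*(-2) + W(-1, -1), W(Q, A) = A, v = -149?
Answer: 1035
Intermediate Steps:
k = -9 (k = 4*(-2) - 1 = -8 - 1 = -9)
Y = 8 (Y = (-23 + 40) - 9 = 17 - 9 = 8)
148*Y + v = 148*8 - 149 = 1184 - 149 = 1035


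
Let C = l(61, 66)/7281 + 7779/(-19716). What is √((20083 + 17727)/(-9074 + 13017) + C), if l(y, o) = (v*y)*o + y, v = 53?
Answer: √38079541060462420960145/31445906046 ≈ 6.2056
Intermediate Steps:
l(y, o) = y + 53*o*y (l(y, o) = (53*y)*o + y = 53*o*y + y = y + 53*o*y)
C = 1383841475/47850732 (C = (61*(1 + 53*66))/7281 + 7779/(-19716) = (61*(1 + 3498))*(1/7281) + 7779*(-1/19716) = (61*3499)*(1/7281) - 2593/6572 = 213439*(1/7281) - 2593/6572 = 213439/7281 - 2593/6572 = 1383841475/47850732 ≈ 28.920)
√((20083 + 17727)/(-9074 + 13017) + C) = √((20083 + 17727)/(-9074 + 13017) + 1383841475/47850732) = √(37810/3943 + 1383841475/47850732) = √(7265723112845/188675436276) = √38079541060462420960145/31445906046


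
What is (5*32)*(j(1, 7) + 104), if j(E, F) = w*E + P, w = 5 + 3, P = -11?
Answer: 16160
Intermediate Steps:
w = 8
j(E, F) = -11 + 8*E (j(E, F) = 8*E - 11 = -11 + 8*E)
(5*32)*(j(1, 7) + 104) = (5*32)*((-11 + 8*1) + 104) = 160*((-11 + 8) + 104) = 160*(-3 + 104) = 160*101 = 16160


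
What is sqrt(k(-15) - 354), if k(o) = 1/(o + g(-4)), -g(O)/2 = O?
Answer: I*sqrt(17353)/7 ≈ 18.819*I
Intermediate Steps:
g(O) = -2*O
k(o) = 1/(8 + o) (k(o) = 1/(o - 2*(-4)) = 1/(o + 8) = 1/(8 + o))
sqrt(k(-15) - 354) = sqrt(1/(8 - 15) - 354) = sqrt(1/(-7) - 354) = sqrt(-1/7 - 354) = sqrt(-2479/7) = I*sqrt(17353)/7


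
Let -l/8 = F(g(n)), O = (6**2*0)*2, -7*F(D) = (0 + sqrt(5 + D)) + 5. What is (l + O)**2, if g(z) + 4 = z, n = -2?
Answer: 1536/49 + 640*I/49 ≈ 31.347 + 13.061*I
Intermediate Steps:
g(z) = -4 + z
F(D) = -5/7 - sqrt(5 + D)/7 (F(D) = -((0 + sqrt(5 + D)) + 5)/7 = -(sqrt(5 + D) + 5)/7 = -(5 + sqrt(5 + D))/7 = -5/7 - sqrt(5 + D)/7)
O = 0 (O = (36*0)*2 = 0*2 = 0)
l = 40/7 + 8*I/7 (l = -8*(-5/7 - sqrt(5 + (-4 - 2))/7) = -8*(-5/7 - sqrt(5 - 6)/7) = -8*(-5/7 - I/7) = 40/7 + 8*I/7 ≈ 5.7143 + 1.1429*I)
(l + O)**2 = ((40/7 + 8*I/7) + 0)**2 = (40/7 + 8*I/7)**2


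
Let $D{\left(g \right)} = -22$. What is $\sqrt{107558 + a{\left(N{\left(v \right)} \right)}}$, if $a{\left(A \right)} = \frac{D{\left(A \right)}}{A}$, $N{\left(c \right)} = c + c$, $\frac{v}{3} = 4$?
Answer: $\frac{\sqrt{3872055}}{6} \approx 327.96$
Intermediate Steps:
$v = 12$ ($v = 3 \cdot 4 = 12$)
$N{\left(c \right)} = 2 c$
$a{\left(A \right)} = - \frac{22}{A}$
$\sqrt{107558 + a{\left(N{\left(v \right)} \right)}} = \sqrt{107558 - \frac{22}{2 \cdot 12}} = \sqrt{107558 - \frac{22}{24}} = \sqrt{107558 - \frac{11}{12}} = \sqrt{\frac{1290685}{12}} = \frac{\sqrt{3872055}}{6}$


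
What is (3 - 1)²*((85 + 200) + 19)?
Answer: 1216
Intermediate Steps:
(3 - 1)²*((85 + 200) + 19) = 2²*(285 + 19) = 4*304 = 1216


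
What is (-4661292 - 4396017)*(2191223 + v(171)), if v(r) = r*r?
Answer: -20111428571376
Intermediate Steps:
v(r) = r²
(-4661292 - 4396017)*(2191223 + v(171)) = (-4661292 - 4396017)*(2191223 + 171²) = -9057309*(2191223 + 29241) = -9057309*2220464 = -20111428571376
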